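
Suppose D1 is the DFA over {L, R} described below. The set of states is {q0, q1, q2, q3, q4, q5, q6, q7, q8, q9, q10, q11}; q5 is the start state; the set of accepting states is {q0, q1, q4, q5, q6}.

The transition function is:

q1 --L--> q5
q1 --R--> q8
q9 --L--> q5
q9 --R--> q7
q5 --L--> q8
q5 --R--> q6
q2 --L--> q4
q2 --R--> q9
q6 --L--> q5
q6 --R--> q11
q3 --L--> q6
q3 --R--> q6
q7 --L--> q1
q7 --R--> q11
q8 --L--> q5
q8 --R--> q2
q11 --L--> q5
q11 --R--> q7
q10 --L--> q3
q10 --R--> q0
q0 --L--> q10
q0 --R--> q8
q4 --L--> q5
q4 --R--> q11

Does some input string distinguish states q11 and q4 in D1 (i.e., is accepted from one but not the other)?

Yes

States {q0,q3,q10} cannot be reached from the start state, so discard them.
Start with accepting vs non-accepting: {q1,q4,q5,q6} | {q2,q7,q8,q9,q11}.
Refine {q1,q4,q5,q6} on symbol L: members go to different blocks, giving {q1,q4,q6} and {q5}.
On input L, block {q2,q7,q8,q9,q11} splits into {q8,q9,q11} and {q2,q7}.
Stable partition: {q1,q4,q6} | {q8,q9,q11} | {q5} | {q2,q7} — 4 equivalence classes.
q11 and q4 end up in different blocks, so they are distinguishable. For instance, the string 'ε' is accepted from only q4.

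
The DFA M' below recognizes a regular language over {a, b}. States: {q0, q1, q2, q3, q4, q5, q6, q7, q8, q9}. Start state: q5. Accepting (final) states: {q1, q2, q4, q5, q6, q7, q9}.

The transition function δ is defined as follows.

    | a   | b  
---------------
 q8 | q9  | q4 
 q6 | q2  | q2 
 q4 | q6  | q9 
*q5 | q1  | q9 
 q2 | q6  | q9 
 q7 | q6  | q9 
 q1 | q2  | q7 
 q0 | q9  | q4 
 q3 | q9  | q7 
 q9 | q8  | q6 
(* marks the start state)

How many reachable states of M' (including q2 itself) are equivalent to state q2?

Reachable states from the start: {q1,q2,q4,q5,q6,q7,q8,q9}. Unreachable: {q0,q3} — drop them.
Start with accepting vs non-accepting: {q1,q2,q4,q5,q6,q7,q9} | {q8}.
Split {q1,q2,q4,q5,q6,q7,q9} by δ(·,a) → {q1,q2,q4,q5,q6,q7} and {q9}.
On input b, block {q1,q2,q4,q5,q6,q7} splits into {q2,q4,q5,q7} and {q1,q6}.
Stable partition: {q2,q4,q5,q7} | {q8} | {q9} | {q1,q6} — 4 equivalence classes.
State q2 belongs to the block {q2,q4,q5,q7}, which has 4 states.

4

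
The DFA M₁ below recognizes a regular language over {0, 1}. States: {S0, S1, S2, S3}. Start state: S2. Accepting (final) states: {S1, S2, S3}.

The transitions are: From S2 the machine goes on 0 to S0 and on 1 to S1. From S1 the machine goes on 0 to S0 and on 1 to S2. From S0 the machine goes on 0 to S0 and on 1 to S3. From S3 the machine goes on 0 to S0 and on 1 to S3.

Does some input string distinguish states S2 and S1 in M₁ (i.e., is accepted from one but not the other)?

Every state is reachable, so we keep all 4.
P0 = {S1,S2,S3} | {S0}.
No further refinement is possible. Final partition (2 blocks): {S1,S2,S3} | {S0}.
S2 and S1 lie in the same block of the stable partition, so they are equivalent — no string distinguishes them.

No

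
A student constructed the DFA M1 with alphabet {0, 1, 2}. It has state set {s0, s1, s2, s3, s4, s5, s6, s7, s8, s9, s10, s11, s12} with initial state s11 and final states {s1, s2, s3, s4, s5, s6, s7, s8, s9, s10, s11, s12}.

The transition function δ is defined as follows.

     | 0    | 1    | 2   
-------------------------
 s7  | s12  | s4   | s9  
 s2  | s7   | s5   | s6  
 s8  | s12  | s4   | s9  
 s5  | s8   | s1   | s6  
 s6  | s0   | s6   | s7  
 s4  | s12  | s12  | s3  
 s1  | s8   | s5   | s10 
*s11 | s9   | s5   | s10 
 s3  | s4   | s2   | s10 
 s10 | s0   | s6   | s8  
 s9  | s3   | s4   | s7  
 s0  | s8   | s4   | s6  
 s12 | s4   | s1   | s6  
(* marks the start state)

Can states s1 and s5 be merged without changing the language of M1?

Yes

All states are reachable from the start state.
Initial partition by acceptance: {s1,s2,s3,s4,s5,s6,s7,s8,s9,s10,s11,s12} | {s0}.
Refine {s1,s2,s3,s4,s5,s6,s7,s8,s9,s10,s11,s12} on symbol 0: members go to different blocks, giving {s1,s2,s3,s4,s5,s7,s8,s9,s11,s12} and {s6,s10}.
Split {s1,s2,s3,s4,s5,s7,s8,s9,s11,s12} by δ(·,2) → {s1,s2,s3,s5,s11,s12} and {s4,s7,s8,s9}.
Split {s4,s7,s8,s9} by δ(·,1) → {s7,s8,s9} and {s4}.
Split {s1,s2,s3,s5,s11,s12} by δ(·,0) → {s1,s2,s5,s11} and {s3,s12}.
Stable partition: {s1,s2,s5,s11} | {s0} | {s6,s10} | {s7,s8,s9} | {s4} | {s3,s12} — 6 equivalence classes.
s1 and s5 lie in the same block of the stable partition, so they are equivalent — no string distinguishes them.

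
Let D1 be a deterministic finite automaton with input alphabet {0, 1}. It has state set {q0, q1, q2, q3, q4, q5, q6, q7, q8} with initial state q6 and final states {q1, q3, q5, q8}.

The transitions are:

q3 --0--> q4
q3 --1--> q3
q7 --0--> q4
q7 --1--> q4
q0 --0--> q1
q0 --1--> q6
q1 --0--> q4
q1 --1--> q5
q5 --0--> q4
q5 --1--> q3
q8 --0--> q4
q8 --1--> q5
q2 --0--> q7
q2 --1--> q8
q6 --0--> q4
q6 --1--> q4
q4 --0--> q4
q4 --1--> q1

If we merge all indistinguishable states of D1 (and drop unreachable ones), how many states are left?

3

States {q0,q2,q7,q8} cannot be reached from the start state, so discard them.
P0 = {q1,q3,q5} | {q4,q6}.
Refine {q4,q6} on symbol 1: members go to different blocks, giving {q4} and {q6}.
The partition is now stable with 3 blocks: {q1,q3,q5} | {q4} | {q6}.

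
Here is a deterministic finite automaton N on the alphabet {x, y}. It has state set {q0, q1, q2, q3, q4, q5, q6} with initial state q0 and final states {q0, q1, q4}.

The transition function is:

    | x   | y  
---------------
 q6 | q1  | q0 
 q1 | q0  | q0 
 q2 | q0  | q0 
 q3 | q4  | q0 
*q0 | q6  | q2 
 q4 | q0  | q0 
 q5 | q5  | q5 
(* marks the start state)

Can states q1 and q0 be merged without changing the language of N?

First remove the unreachable states {q3,q4,q5}; 4 states remain.
P0 = {q0,q1} | {q2,q6}.
Refine {q0,q1} on symbol x: members go to different blocks, giving {q0} and {q1}.
Split {q2,q6} by δ(·,x) → {q2} and {q6}.
The partition is now stable with 4 blocks: {q0} | {q2} | {q1} | {q6}.
q1 and q0 end up in different blocks, so they are distinguishable. For instance, the string 'x' is accepted from only q1.

No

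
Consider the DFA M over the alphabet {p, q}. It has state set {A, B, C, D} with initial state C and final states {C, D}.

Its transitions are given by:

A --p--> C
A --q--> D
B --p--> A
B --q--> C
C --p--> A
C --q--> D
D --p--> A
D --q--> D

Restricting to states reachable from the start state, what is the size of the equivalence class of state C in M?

States {B} cannot be reached from the start state, so discard them.
Start with accepting vs non-accepting: {C,D} | {A}.
No further refinement is possible. Final partition (2 blocks): {C,D} | {A}.
The equivalence class containing C is {C,D}, of size 2.

2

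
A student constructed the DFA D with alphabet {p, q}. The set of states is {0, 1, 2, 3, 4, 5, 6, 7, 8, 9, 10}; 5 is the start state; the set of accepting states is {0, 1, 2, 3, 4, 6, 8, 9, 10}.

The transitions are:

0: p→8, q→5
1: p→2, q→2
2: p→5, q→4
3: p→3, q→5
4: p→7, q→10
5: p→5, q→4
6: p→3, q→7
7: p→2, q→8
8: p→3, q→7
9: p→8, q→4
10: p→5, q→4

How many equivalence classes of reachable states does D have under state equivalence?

States {0,1,6,9} cannot be reached from the start state, so discard them.
P0 = {2,3,4,8,10} | {5,7}.
On input p, block {2,3,4,8,10} splits into {2,4,10} and {3,8}.
On input p, block {5,7} splits into {5} and {7}.
On input p, block {2,4,10} splits into {2,10} and {4}.
On input q, block {3,8} splits into {3} and {8}.
No further refinement is possible. Final partition (6 blocks): {2,10} | {5} | {3} | {7} | {4} | {8}.

6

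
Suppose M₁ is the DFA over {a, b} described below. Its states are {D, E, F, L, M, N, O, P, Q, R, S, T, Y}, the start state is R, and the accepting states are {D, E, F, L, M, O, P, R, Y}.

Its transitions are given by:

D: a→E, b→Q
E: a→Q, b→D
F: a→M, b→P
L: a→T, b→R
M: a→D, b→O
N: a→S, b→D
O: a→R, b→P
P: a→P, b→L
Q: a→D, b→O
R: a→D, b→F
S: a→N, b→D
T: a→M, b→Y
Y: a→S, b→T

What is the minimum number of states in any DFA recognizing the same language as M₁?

10

Start with accepting vs non-accepting: {D,E,F,L,M,O,P,R,Y} | {N,Q,S,T}.
On input a, block {D,E,F,L,M,O,P,R,Y} splits into {D,F,M,O,P,R} and {E,L,Y}.
Refine {D,F,M,O,P,R} on symbol a: members go to different blocks, giving {F,M,O,P,R} and {D}.
Refine {F,M,O,P,R} on symbol a: members go to different blocks, giving {F,O,P} and {M,R}.
On input a, block {F,O,P} splits into {F,O} and {P}.
Split {N,Q,S,T} by δ(·,a) → {N,S} and {T} and {Q}.
Refine {E,L,Y} on symbol a: members go to different blocks, giving {E} and {Y} and {L}.
Stable partition: {F,O} | {N,S} | {E} | {D} | {M,R} | {P} | {T} | {Q} | {Y} | {L} — 10 equivalence classes.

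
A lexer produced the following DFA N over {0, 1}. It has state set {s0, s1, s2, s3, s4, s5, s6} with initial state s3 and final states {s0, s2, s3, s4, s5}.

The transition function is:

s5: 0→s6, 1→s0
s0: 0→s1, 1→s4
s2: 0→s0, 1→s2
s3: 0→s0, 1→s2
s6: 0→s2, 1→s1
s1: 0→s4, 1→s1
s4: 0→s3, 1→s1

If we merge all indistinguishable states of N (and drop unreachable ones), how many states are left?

4

First remove the unreachable states {s5,s6}; 5 states remain.
Start with accepting vs non-accepting: {s0,s2,s3,s4} | {s1}.
Split {s0,s2,s3,s4} by δ(·,0) → {s2,s3,s4} and {s0}.
On input 0, block {s2,s3,s4} splits into {s2,s3} and {s4}.
Stable partition: {s2,s3} | {s1} | {s0} | {s4} — 4 equivalence classes.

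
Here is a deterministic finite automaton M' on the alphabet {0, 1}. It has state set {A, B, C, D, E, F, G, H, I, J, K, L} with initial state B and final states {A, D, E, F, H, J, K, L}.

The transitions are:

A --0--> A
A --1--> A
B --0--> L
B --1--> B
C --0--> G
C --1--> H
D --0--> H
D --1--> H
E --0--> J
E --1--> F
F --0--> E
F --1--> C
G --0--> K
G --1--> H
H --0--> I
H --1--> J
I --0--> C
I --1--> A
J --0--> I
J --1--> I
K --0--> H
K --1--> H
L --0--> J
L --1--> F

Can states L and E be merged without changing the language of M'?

Yes

Reachable states from the start: {A,B,C,E,F,G,H,I,J,K,L}. Unreachable: {D} — drop them.
Start with accepting vs non-accepting: {A,E,F,H,J,K,L} | {B,C,G,I}.
On input 0, block {A,E,F,H,J,K,L} splits into {A,E,F,K,L} and {H,J}.
Refine {A,E,F,K,L} on symbol 0: members go to different blocks, giving {E,K,L} and {A,F}.
On input 1, block {E,K,L} splits into {E,L} and {K}.
Refine {B,C,G,I} on symbol 0: members go to different blocks, giving {C,I} and {B} and {G}.
Split {C,I} by δ(·,0) → {C} and {I}.
Refine {H,J} on symbol 1: members go to different blocks, giving {H} and {J}.
On input 0, block {A,F} splits into {A} and {F}.
The partition is now stable with 10 blocks: {E,L} | {C} | {H} | {A} | {K} | {B} | {G} | {I} | {J} | {F}.
L and E lie in the same block of the stable partition, so they are equivalent — no string distinguishes them.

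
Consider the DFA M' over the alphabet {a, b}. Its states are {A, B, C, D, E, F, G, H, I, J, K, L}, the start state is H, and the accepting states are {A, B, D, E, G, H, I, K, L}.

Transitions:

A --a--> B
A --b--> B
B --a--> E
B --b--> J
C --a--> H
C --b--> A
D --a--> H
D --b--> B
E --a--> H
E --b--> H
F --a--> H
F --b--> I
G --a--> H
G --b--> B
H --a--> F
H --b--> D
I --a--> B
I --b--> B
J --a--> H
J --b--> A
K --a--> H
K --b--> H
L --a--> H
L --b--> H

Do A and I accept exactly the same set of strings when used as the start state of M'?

First remove the unreachable states {C,G,K,L}; 8 states remain.
Start with accepting vs non-accepting: {A,B,D,E,H,I} | {F,J}.
Refine {A,B,D,E,H,I} on symbol a: members go to different blocks, giving {A,B,D,E,I} and {H}.
On input a, block {A,B,D,E,I} splits into {A,B,I} and {D,E}.
On input a, block {A,B,I} splits into {A,I} and {B}.
Split {D,E} by δ(·,b) → {D} and {E}.
No further refinement is possible. Final partition (6 blocks): {A,I} | {F,J} | {H} | {D} | {B} | {E}.
A and I lie in the same block of the stable partition, so they are equivalent — no string distinguishes them.

Yes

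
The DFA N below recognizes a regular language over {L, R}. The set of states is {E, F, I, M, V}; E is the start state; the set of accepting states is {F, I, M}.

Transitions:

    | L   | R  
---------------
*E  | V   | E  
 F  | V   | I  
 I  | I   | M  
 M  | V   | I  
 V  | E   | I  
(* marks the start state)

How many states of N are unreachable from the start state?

No path from E leads to F; the other 4 states are all reachable.

1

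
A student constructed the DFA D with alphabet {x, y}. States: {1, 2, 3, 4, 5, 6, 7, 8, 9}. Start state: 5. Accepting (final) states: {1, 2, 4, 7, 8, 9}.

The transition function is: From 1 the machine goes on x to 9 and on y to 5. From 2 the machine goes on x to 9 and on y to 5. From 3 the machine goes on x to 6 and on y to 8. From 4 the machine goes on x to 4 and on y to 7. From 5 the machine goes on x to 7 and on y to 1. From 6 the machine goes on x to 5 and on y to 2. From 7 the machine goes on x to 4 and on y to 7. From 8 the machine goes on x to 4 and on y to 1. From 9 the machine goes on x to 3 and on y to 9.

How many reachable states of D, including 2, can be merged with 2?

2

Initial partition by acceptance: {1,2,4,7,8,9} | {3,5,6}.
Split {1,2,4,7,8,9} by δ(·,x) → {1,2,4,7,8} and {9}.
On input x, block {1,2,4,7,8} splits into {4,7,8} and {1,2}.
Split {4,7,8} by δ(·,y) → {4,7} and {8}.
Refine {3,5,6} on symbol x: members go to different blocks, giving {3,6} and {5}.
Refine {3,6} on symbol x: members go to different blocks, giving {3} and {6}.
The partition is now stable with 7 blocks: {4,7} | {3} | {9} | {1,2} | {8} | {5} | {6}.
The equivalence class containing 2 is {1,2}, of size 2.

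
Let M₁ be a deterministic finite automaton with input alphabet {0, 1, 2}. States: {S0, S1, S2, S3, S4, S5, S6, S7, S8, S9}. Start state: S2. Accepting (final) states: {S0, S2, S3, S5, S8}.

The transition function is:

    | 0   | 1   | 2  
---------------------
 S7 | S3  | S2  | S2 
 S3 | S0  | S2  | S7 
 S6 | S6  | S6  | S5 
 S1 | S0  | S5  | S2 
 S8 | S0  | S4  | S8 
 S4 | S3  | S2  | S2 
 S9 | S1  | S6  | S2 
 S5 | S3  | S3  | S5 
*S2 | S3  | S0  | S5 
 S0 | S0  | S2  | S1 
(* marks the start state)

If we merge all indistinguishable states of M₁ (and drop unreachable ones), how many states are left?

Reachable states from the start: {S0,S1,S2,S3,S5,S7}. Unreachable: {S4,S6,S8,S9} — drop them.
Initial partition by acceptance: {S0,S2,S3,S5} | {S1,S7}.
On input 2, block {S0,S2,S3,S5} splits into {S0,S3} and {S2,S5}.
No further refinement is possible. Final partition (3 blocks): {S0,S3} | {S1,S7} | {S2,S5}.

3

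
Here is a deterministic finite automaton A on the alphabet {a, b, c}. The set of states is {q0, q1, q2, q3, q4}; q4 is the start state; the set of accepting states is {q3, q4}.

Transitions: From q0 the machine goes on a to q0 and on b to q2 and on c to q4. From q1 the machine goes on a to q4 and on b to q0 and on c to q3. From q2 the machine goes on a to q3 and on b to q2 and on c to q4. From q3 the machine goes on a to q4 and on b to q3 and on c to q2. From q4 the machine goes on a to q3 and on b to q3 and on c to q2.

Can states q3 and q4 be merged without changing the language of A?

Yes

States {q0,q1} cannot be reached from the start state, so discard them.
Start with accepting vs non-accepting: {q3,q4} | {q2}.
Stable partition: {q3,q4} | {q2} — 2 equivalence classes.
q3 and q4 lie in the same block of the stable partition, so they are equivalent — no string distinguishes them.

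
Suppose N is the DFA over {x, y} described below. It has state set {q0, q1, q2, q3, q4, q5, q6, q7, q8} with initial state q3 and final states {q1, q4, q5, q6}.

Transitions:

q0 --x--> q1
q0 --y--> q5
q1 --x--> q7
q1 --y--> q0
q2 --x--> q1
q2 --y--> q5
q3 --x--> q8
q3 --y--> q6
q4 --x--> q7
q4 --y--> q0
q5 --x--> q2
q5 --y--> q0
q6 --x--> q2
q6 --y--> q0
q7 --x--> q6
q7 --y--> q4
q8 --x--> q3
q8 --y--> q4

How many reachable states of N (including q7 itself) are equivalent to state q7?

Start with accepting vs non-accepting: {q1,q4,q5,q6} | {q0,q2,q3,q7,q8}.
Split {q0,q2,q3,q7,q8} by δ(·,x) → {q0,q2,q7} and {q3,q8}.
The partition is now stable with 3 blocks: {q1,q4,q5,q6} | {q0,q2,q7} | {q3,q8}.
The equivalence class containing q7 is {q0,q2,q7}, of size 3.

3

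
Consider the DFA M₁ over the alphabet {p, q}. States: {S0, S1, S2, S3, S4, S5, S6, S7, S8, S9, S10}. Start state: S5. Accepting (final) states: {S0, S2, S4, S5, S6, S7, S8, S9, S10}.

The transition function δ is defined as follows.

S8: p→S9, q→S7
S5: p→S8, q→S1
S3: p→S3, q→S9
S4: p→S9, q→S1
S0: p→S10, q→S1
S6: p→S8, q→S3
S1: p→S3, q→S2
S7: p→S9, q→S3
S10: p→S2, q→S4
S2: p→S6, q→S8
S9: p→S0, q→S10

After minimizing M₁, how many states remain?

5

All states are reachable from the start state.
Initial partition by acceptance: {S0,S2,S4,S5,S6,S7,S8,S9,S10} | {S1,S3}.
On input q, block {S0,S2,S4,S5,S6,S7,S8,S9,S10} splits into {S0,S4,S5,S6,S7} and {S2,S8,S9,S10}.
Split {S2,S8,S9,S10} by δ(·,p) → {S2,S9} and {S8,S10}.
On input p, block {S0,S4,S5,S6,S7} splits into {S0,S5,S6} and {S4,S7}.
The partition is now stable with 5 blocks: {S0,S5,S6} | {S1,S3} | {S2,S9} | {S8,S10} | {S4,S7}.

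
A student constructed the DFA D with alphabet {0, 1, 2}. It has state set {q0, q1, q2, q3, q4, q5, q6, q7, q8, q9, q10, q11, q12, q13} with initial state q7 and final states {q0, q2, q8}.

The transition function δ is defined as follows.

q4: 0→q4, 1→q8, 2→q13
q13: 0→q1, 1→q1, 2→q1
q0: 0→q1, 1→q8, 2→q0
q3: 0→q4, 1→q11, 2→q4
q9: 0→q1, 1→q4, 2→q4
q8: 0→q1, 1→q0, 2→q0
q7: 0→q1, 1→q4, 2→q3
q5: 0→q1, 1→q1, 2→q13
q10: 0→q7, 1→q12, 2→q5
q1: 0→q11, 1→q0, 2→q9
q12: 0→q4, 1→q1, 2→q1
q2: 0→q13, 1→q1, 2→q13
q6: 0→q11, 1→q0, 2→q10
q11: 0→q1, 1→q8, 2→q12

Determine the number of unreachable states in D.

4

BFS from q7 reaches {q0, q1, q3, q4, q7, q8, q9, q11, q12, q13}; the 4 state(s) q2, q5, q6, q10 are never visited.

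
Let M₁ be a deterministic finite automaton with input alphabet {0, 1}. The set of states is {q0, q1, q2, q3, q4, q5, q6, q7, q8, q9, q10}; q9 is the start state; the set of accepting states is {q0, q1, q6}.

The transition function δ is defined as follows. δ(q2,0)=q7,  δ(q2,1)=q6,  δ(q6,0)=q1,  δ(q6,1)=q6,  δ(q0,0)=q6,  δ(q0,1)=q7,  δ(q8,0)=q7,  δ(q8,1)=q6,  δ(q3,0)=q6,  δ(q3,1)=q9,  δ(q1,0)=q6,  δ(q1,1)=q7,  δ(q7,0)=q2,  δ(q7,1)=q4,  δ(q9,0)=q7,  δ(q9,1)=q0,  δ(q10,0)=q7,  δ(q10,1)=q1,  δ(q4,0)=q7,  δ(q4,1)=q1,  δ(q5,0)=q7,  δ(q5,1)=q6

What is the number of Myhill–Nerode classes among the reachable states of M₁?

5

First remove the unreachable states {q3,q5,q8,q10}; 7 states remain.
Start with accepting vs non-accepting: {q0,q1,q6} | {q2,q4,q7,q9}.
On input 1, block {q0,q1,q6} splits into {q0,q1} and {q6}.
Split {q2,q4,q7,q9} by δ(·,1) → {q4,q9} and {q2} and {q7}.
Stable partition: {q0,q1} | {q4,q9} | {q6} | {q2} | {q7} — 5 equivalence classes.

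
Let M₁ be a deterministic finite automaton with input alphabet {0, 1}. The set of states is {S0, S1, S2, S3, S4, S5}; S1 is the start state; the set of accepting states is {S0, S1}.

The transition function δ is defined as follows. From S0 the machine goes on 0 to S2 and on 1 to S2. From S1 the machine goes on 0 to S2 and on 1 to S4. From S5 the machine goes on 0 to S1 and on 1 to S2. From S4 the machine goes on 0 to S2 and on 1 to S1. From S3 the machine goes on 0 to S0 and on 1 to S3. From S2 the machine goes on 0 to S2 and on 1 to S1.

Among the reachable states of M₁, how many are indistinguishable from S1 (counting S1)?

1

First remove the unreachable states {S0,S3,S5}; 3 states remain.
P0 = {S1} | {S2,S4}.
Stable partition: {S1} | {S2,S4} — 2 equivalence classes.
State S1 belongs to the block {S1}, which has 1 states.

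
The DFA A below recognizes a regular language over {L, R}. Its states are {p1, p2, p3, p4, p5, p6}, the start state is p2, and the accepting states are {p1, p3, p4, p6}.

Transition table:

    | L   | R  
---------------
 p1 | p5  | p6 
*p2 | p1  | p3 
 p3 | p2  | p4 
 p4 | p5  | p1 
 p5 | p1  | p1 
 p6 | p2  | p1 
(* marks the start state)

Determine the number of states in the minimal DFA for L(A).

2

All states are reachable from the start state.
P0 = {p1,p3,p4,p6} | {p2,p5}.
Stable partition: {p1,p3,p4,p6} | {p2,p5} — 2 equivalence classes.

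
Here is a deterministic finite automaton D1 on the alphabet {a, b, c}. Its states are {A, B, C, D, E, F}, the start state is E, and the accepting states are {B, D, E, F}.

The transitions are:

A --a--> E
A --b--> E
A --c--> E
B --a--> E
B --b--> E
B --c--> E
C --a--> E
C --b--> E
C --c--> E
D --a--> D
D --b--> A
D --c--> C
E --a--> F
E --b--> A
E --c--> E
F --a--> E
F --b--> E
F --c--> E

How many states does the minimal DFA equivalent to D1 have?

First remove the unreachable states {B,C,D}; 3 states remain.
P0 = {E,F} | {A}.
Split {E,F} by δ(·,b) → {E} and {F}.
No further refinement is possible. Final partition (3 blocks): {E} | {A} | {F}.

3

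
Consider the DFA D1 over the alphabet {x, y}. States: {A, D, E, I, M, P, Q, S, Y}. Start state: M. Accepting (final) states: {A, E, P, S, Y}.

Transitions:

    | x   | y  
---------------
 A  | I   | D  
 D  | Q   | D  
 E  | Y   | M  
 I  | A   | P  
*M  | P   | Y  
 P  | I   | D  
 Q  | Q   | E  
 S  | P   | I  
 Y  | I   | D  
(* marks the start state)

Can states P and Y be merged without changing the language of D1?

Yes

Reachable states from the start: {A,D,E,I,M,P,Q,Y}. Unreachable: {S} — drop them.
Start with accepting vs non-accepting: {A,E,P,Y} | {D,I,M,Q}.
Split {A,E,P,Y} by δ(·,x) → {A,P,Y} and {E}.
Refine {D,I,M,Q} on symbol x: members go to different blocks, giving {I,M} and {D,Q}.
Refine {D,Q} on symbol y: members go to different blocks, giving {D} and {Q}.
The partition is now stable with 5 blocks: {A,P,Y} | {I,M} | {E} | {D} | {Q}.
P and Y lie in the same block of the stable partition, so they are equivalent — no string distinguishes them.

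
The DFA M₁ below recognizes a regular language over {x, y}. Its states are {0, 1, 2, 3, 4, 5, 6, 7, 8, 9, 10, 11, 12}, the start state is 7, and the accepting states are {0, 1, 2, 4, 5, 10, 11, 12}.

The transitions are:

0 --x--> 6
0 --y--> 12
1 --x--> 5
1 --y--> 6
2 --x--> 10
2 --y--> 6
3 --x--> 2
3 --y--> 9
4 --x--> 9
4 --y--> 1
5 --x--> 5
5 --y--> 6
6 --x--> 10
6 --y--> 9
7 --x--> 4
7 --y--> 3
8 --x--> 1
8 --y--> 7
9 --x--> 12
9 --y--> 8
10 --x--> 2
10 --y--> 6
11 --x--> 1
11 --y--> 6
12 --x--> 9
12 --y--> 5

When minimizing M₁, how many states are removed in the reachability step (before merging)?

Starting at 7 and following transitions, the reachable set is {1, 2, 3, 4, 5, 6, 7, 8, 9, 10, 12}. That leaves 0, 11 unreachable — 2 in total.

2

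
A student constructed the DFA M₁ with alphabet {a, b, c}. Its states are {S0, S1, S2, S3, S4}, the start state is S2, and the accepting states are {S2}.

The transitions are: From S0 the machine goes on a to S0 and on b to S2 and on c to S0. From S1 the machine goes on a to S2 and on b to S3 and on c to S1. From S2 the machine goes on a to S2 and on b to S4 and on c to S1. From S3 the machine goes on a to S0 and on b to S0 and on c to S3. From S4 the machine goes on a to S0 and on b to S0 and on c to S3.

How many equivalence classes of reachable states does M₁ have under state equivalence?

Every state is reachable, so we keep all 5.
P0 = {S2} | {S0,S1,S3,S4}.
Split {S0,S1,S3,S4} by δ(·,a) → {S0,S3,S4} and {S1}.
On input b, block {S0,S3,S4} splits into {S3,S4} and {S0}.
Stable partition: {S2} | {S3,S4} | {S1} | {S0} — 4 equivalence classes.

4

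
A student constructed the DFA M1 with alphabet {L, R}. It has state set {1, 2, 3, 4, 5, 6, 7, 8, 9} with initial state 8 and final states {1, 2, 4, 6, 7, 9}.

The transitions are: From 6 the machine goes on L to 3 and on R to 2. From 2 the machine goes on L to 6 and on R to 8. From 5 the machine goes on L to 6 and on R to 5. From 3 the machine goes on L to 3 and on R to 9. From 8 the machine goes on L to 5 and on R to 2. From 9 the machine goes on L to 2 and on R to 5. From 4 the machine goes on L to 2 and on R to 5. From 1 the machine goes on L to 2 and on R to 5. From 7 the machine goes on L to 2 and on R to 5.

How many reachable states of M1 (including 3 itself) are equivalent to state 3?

1

Reachable states from the start: {2,3,5,6,8,9}. Unreachable: {1,4,7} — drop them.
Initial partition by acceptance: {2,6,9} | {3,5,8}.
On input L, block {2,6,9} splits into {2,9} and {6}.
Split {2,9} by δ(·,L) → {2} and {9}.
Refine {3,5,8} on symbol L: members go to different blocks, giving {3,8} and {5}.
On input L, block {3,8} splits into {3} and {8}.
Stable partition: {2} | {3} | {6} | {9} | {5} | {8} — 6 equivalence classes.
State 3 belongs to the block {3}, which has 1 states.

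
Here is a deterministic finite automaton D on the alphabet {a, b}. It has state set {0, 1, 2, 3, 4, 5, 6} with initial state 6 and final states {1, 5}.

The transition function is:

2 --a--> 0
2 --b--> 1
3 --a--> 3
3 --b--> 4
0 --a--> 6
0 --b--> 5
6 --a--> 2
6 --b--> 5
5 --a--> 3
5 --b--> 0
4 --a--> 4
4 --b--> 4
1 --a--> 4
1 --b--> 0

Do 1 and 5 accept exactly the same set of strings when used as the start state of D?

Yes

All states are reachable from the start state.
Start with accepting vs non-accepting: {1,5} | {0,2,3,4,6}.
Refine {0,2,3,4,6} on symbol b: members go to different blocks, giving {0,2,6} and {3,4}.
The partition is now stable with 3 blocks: {1,5} | {0,2,6} | {3,4}.
1 and 5 lie in the same block of the stable partition, so they are equivalent — no string distinguishes them.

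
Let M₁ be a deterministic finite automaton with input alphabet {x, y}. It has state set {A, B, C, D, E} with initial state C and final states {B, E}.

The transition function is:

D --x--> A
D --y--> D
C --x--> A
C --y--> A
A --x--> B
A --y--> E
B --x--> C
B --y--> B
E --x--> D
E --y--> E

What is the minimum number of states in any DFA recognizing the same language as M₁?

All states are reachable from the start state.
Initial partition by acceptance: {B,E} | {A,C,D}.
On input x, block {A,C,D} splits into {C,D} and {A}.
On input y, block {C,D} splits into {C} and {D}.
On input x, block {B,E} splits into {B} and {E}.
Stable partition: {B} | {C} | {A} | {D} | {E} — 5 equivalence classes.

5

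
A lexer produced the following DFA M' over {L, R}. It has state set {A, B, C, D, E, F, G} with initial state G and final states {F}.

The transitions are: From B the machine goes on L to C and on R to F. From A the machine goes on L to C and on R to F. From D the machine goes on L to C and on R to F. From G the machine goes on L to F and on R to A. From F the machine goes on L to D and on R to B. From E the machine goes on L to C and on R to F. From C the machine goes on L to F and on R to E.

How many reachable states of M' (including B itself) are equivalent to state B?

Initial partition by acceptance: {F} | {A,B,C,D,E,G}.
Split {A,B,C,D,E,G} by δ(·,L) → {A,B,D,E} and {C,G}.
No further refinement is possible. Final partition (3 blocks): {F} | {A,B,D,E} | {C,G}.
State B belongs to the block {A,B,D,E}, which has 4 states.

4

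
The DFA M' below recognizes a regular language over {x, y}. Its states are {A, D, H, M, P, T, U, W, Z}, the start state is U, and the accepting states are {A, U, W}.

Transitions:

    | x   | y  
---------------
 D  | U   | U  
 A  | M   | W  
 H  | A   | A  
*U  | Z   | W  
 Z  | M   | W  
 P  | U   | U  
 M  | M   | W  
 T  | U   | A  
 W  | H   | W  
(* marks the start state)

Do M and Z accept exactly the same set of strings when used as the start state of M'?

Yes

First remove the unreachable states {D,P,T}; 6 states remain.
P0 = {A,U,W} | {H,M,Z}.
On input x, block {H,M,Z} splits into {M,Z} and {H}.
On input x, block {A,U,W} splits into {A,U} and {W}.
The partition is now stable with 4 blocks: {A,U} | {M,Z} | {H} | {W}.
M and Z lie in the same block of the stable partition, so they are equivalent — no string distinguishes them.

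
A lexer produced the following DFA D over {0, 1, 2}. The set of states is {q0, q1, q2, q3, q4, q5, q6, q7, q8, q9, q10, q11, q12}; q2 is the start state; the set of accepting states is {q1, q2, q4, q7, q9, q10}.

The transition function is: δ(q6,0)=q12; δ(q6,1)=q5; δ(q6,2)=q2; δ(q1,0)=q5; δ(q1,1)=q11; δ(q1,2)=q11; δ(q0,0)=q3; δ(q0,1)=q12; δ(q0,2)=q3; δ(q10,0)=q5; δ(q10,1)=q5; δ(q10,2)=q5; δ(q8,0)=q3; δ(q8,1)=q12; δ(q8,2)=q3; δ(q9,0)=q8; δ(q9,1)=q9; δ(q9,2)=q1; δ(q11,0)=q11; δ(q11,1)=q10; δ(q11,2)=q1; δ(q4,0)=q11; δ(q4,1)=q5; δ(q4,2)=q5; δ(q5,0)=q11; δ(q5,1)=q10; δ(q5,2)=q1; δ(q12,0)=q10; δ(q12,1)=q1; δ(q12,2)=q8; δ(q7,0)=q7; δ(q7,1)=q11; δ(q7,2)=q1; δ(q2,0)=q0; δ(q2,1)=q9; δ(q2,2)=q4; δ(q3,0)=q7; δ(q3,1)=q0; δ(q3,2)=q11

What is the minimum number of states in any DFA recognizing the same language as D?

Reachable states from the start: {q0,q1,q2,q3,q4,q5,q7,q8,q9,q10,q11,q12}. Unreachable: {q6} — drop them.
Initial partition by acceptance: {q1,q2,q4,q7,q9,q10} | {q0,q3,q5,q8,q11,q12}.
Refine {q1,q2,q4,q7,q9,q10} on symbol 0: members go to different blocks, giving {q1,q2,q4,q9,q10} and {q7}.
On input 1, block {q1,q2,q4,q9,q10} splits into {q1,q4,q10} and {q2,q9}.
Split {q0,q3,q5,q8,q11,q12} by δ(·,0) → {q0,q5,q8,q11} and {q3} and {q12}.
Refine {q0,q5,q8,q11} on symbol 0: members go to different blocks, giving {q0,q8} and {q5,q11}.
Stable partition: {q1,q4,q10} | {q0,q8} | {q7} | {q2,q9} | {q3} | {q12} | {q5,q11} — 7 equivalence classes.

7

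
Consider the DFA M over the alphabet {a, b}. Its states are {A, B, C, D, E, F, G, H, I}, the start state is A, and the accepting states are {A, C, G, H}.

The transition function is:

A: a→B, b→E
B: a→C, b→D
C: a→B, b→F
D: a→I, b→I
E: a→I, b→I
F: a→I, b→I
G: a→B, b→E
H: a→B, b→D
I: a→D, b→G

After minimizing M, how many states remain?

4

Reachable states from the start: {A,B,C,D,E,F,G,I}. Unreachable: {H} — drop them.
Initial partition by acceptance: {A,C,G} | {B,D,E,F,I}.
On input a, block {B,D,E,F,I} splits into {D,E,F,I} and {B}.
Split {D,E,F,I} by δ(·,b) → {D,E,F} and {I}.
No further refinement is possible. Final partition (4 blocks): {A,C,G} | {D,E,F} | {B} | {I}.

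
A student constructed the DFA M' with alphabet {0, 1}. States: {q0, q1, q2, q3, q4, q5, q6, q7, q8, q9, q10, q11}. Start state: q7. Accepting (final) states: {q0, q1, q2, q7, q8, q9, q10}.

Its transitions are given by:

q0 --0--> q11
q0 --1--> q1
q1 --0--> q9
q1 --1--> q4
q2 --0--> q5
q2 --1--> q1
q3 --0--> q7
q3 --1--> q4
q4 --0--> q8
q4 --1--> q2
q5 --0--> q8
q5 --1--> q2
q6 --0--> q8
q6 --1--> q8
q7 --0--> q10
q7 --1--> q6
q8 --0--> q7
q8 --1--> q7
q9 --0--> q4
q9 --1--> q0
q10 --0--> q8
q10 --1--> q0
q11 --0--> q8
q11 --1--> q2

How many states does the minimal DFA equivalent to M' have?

8

Reachable states from the start: {q0,q1,q2,q4,q5,q6,q7,q8,q9,q10,q11}. Unreachable: {q3} — drop them.
P0 = {q0,q1,q2,q7,q8,q9,q10} | {q4,q5,q6,q11}.
Refine {q0,q1,q2,q7,q8,q9,q10} on symbol 0: members go to different blocks, giving {q1,q7,q8,q10} and {q0,q2,q9}.
On input 0, block {q1,q7,q8,q10} splits into {q7,q8,q10} and {q1}.
On input 1, block {q7,q8,q10} splits into {q7} and {q8} and {q10}.
Split {q4,q5,q6,q11} by δ(·,1) → {q4,q5,q11} and {q6}.
On input 1, block {q0,q2,q9} splits into {q0,q2} and {q9}.
No further refinement is possible. Final partition (8 blocks): {q7} | {q4,q5,q11} | {q0,q2} | {q1} | {q8} | {q10} | {q6} | {q9}.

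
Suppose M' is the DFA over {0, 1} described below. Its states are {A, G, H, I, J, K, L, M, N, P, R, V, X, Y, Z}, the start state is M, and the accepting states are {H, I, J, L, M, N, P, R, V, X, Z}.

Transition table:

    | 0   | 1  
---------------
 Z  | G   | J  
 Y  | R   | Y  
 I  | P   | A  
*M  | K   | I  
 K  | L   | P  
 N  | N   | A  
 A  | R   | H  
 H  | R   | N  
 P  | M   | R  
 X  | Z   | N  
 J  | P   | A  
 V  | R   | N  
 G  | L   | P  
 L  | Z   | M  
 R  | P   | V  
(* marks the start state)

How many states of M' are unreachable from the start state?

Starting at M and following transitions, the reachable set is {A, G, H, I, J, K, L, M, N, P, R, V, Z}. That leaves X, Y unreachable — 2 in total.

2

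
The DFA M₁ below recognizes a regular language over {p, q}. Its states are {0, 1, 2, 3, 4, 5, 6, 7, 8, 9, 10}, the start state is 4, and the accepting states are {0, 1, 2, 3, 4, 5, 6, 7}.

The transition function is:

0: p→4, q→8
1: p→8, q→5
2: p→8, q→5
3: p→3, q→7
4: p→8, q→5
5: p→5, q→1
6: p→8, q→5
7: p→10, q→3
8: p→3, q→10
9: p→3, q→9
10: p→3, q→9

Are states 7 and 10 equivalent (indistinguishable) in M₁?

States {0,2,6} cannot be reached from the start state, so discard them.
Start with accepting vs non-accepting: {1,3,4,5,7} | {8,9,10}.
Refine {1,3,4,5,7} on symbol p: members go to different blocks, giving {1,4,7} and {3,5}.
No further refinement is possible. Final partition (3 blocks): {1,4,7} | {8,9,10} | {3,5}.
7 and 10 end up in different blocks, so they are distinguishable. For instance, the string 'ε' is accepted from only 7.

No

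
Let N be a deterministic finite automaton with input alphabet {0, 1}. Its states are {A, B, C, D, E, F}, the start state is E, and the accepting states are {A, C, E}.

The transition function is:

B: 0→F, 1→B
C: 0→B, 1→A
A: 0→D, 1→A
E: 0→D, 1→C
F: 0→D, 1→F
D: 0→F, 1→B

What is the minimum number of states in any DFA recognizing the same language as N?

2

All states are reachable from the start state.
Initial partition by acceptance: {A,C,E} | {B,D,F}.
The partition is now stable with 2 blocks: {A,C,E} | {B,D,F}.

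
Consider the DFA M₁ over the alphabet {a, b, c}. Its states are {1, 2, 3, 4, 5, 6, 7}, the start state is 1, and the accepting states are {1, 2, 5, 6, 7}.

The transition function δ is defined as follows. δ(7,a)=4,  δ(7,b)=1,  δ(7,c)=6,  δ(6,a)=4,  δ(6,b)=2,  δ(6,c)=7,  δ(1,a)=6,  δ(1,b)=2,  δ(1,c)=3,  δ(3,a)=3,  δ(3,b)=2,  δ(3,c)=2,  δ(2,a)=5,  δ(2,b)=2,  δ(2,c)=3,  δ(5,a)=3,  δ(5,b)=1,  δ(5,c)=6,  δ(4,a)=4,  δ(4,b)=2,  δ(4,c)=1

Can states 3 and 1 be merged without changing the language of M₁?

No

Every state is reachable, so we keep all 7.
Start with accepting vs non-accepting: {1,2,5,6,7} | {3,4}.
Split {1,2,5,6,7} by δ(·,a) → {5,6,7} and {1,2}.
The partition is now stable with 3 blocks: {5,6,7} | {3,4} | {1,2}.
3 and 1 end up in different blocks, so they are distinguishable. For instance, the string 'ε' is accepted from only 1.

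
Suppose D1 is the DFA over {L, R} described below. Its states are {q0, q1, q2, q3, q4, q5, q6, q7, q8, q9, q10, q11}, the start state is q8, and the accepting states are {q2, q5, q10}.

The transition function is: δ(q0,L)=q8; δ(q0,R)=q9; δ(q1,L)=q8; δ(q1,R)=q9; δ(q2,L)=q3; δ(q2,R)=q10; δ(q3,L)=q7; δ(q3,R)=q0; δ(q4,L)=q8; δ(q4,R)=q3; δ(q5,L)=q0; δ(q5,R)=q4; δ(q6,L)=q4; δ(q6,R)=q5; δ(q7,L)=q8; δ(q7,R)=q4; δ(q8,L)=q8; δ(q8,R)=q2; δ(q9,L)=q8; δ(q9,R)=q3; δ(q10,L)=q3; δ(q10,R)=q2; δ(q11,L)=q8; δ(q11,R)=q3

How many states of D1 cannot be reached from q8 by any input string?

4

BFS from q8 reaches {q0, q2, q3, q4, q7, q8, q9, q10}; the 4 state(s) q1, q5, q6, q11 are never visited.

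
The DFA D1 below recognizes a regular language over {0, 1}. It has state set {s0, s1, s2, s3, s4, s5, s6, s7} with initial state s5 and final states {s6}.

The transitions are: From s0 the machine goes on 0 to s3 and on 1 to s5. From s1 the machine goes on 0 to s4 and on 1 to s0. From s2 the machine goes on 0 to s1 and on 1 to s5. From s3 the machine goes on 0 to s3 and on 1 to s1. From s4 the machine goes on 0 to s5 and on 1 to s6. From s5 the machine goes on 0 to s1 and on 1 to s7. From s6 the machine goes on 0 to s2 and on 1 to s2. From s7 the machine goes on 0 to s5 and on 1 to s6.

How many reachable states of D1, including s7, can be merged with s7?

2

Start with accepting vs non-accepting: {s6} | {s0,s1,s2,s3,s4,s5,s7}.
Refine {s0,s1,s2,s3,s4,s5,s7} on symbol 1: members go to different blocks, giving {s0,s1,s2,s3,s5} and {s4,s7}.
Split {s0,s1,s2,s3,s5} by δ(·,0) → {s0,s2,s3,s5} and {s1}.
Refine {s0,s2,s3,s5} on symbol 0: members go to different blocks, giving {s0,s3} and {s2,s5}.
Split {s0,s3} by δ(·,1) → {s0} and {s3}.
Split {s2,s5} by δ(·,1) → {s2} and {s5}.
Stable partition: {s6} | {s0} | {s4,s7} | {s1} | {s2} | {s3} | {s5} — 7 equivalence classes.
The equivalence class containing s7 is {s4,s7}, of size 2.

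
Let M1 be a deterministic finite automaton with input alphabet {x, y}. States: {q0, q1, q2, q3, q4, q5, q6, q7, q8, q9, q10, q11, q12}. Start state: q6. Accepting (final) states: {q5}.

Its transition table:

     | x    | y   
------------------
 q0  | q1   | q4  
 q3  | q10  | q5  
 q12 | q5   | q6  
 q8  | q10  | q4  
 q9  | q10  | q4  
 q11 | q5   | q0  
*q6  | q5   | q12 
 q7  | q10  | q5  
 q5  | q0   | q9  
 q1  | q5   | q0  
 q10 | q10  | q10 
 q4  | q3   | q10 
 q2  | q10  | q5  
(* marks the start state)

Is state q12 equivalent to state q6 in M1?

Yes

States {q2,q7,q8,q11} cannot be reached from the start state, so discard them.
Initial partition by acceptance: {q5} | {q0,q1,q3,q4,q6,q9,q10,q12}.
Refine {q0,q1,q3,q4,q6,q9,q10,q12} on symbol x: members go to different blocks, giving {q0,q3,q4,q9,q10} and {q1,q6,q12}.
Refine {q0,q3,q4,q9,q10} on symbol x: members go to different blocks, giving {q3,q4,q9,q10} and {q0}.
Refine {q3,q4,q9,q10} on symbol y: members go to different blocks, giving {q4,q9,q10} and {q3}.
On input x, block {q4,q9,q10} splits into {q9,q10} and {q4}.
On input y, block {q9,q10} splits into {q9} and {q10}.
On input y, block {q1,q6,q12} splits into {q6,q12} and {q1}.
Stable partition: {q5} | {q9} | {q6,q12} | {q0} | {q3} | {q4} | {q10} | {q1} — 8 equivalence classes.
q12 and q6 lie in the same block of the stable partition, so they are equivalent — no string distinguishes them.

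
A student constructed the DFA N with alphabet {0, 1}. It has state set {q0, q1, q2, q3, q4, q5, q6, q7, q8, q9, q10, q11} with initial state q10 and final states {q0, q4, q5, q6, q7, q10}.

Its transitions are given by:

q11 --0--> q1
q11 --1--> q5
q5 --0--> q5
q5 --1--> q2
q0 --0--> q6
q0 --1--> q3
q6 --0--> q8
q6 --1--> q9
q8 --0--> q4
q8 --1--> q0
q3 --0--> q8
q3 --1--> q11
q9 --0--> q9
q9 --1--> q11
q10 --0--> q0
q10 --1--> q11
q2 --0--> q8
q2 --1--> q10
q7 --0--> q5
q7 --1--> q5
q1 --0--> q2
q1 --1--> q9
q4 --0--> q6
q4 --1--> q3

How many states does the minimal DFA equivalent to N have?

10

States {q7} cannot be reached from the start state, so discard them.
Start with accepting vs non-accepting: {q0,q4,q5,q6,q10} | {q1,q2,q3,q8,q9,q11}.
Split {q0,q4,q5,q6,q10} by δ(·,0) → {q0,q4,q5,q10} and {q6}.
Split {q0,q4,q5,q10} by δ(·,0) → {q0,q4} and {q5,q10}.
On input 0, block {q1,q2,q3,q8,q9,q11} splits into {q1,q2,q3,q9,q11} and {q8}.
Refine {q1,q2,q3,q9,q11} on symbol 0: members go to different blocks, giving {q1,q9,q11} and {q2,q3}.
On input 0, block {q1,q9,q11} splits into {q9,q11} and {q1}.
On input 0, block {q9,q11} splits into {q9} and {q11}.
On input 0, block {q5,q10} splits into {q5} and {q10}.
Split {q2,q3} by δ(·,1) → {q2} and {q3}.
The partition is now stable with 10 blocks: {q0,q4} | {q9} | {q6} | {q5} | {q8} | {q2} | {q1} | {q11} | {q10} | {q3}.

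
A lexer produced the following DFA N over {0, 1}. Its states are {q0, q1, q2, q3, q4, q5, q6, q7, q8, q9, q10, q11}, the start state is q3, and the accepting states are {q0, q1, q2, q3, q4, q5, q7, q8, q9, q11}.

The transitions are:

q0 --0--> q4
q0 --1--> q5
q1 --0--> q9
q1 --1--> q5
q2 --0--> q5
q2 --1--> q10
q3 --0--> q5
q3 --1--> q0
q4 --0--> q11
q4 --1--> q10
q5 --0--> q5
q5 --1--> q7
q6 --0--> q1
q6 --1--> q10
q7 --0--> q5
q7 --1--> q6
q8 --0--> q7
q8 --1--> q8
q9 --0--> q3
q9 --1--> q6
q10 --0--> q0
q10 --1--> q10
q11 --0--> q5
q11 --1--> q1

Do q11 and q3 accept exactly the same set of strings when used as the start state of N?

First remove the unreachable states {q2,q8}; 10 states remain.
P0 = {q0,q1,q3,q4,q5,q7,q9,q11} | {q6,q10}.
Refine {q0,q1,q3,q4,q5,q7,q9,q11} on symbol 1: members go to different blocks, giving {q0,q1,q3,q5,q11} and {q4,q7,q9}.
On input 0, block {q0,q1,q3,q5,q11} splits into {q3,q5,q11} and {q0,q1}.
Refine {q3,q5,q11} on symbol 1: members go to different blocks, giving {q3,q11} and {q5}.
Refine {q4,q7,q9} on symbol 0: members go to different blocks, giving {q4,q9} and {q7}.
No further refinement is possible. Final partition (6 blocks): {q3,q11} | {q6,q10} | {q4,q9} | {q0,q1} | {q5} | {q7}.
q11 and q3 lie in the same block of the stable partition, so they are equivalent — no string distinguishes them.

Yes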